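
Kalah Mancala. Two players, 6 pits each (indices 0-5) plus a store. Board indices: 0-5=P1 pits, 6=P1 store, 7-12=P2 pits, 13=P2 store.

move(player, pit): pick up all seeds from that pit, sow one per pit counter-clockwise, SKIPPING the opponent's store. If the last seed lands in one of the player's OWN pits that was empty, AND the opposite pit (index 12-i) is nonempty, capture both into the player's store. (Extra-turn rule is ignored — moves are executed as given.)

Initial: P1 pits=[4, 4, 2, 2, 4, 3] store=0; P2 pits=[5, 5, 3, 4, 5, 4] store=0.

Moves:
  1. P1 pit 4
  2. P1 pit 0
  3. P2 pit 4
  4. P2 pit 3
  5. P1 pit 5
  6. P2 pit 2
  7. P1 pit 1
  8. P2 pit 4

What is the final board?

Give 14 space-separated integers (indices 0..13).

Move 1: P1 pit4 -> P1=[4,4,2,2,0,4](1) P2=[6,6,3,4,5,4](0)
Move 2: P1 pit0 -> P1=[0,5,3,3,0,4](8) P2=[6,0,3,4,5,4](0)
Move 3: P2 pit4 -> P1=[1,6,4,3,0,4](8) P2=[6,0,3,4,0,5](1)
Move 4: P2 pit3 -> P1=[2,6,4,3,0,4](8) P2=[6,0,3,0,1,6](2)
Move 5: P1 pit5 -> P1=[2,6,4,3,0,0](9) P2=[7,1,4,0,1,6](2)
Move 6: P2 pit2 -> P1=[2,6,4,3,0,0](9) P2=[7,1,0,1,2,7](3)
Move 7: P1 pit1 -> P1=[2,0,5,4,1,1](10) P2=[8,1,0,1,2,7](3)
Move 8: P2 pit4 -> P1=[2,0,5,4,1,1](10) P2=[8,1,0,1,0,8](4)

Answer: 2 0 5 4 1 1 10 8 1 0 1 0 8 4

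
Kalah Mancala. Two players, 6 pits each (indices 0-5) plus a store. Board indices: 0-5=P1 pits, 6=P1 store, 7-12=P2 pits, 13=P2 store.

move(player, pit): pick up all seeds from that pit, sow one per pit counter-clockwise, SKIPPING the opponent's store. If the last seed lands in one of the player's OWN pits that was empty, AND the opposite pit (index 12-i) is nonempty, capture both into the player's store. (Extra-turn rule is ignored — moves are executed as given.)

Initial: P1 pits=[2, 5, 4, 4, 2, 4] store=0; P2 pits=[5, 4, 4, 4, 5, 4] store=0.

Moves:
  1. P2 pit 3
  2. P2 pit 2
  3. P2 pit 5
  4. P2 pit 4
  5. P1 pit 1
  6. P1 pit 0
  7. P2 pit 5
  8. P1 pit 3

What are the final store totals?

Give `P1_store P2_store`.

Answer: 2 5

Derivation:
Move 1: P2 pit3 -> P1=[3,5,4,4,2,4](0) P2=[5,4,4,0,6,5](1)
Move 2: P2 pit2 -> P1=[3,5,4,4,2,4](0) P2=[5,4,0,1,7,6](2)
Move 3: P2 pit5 -> P1=[4,6,5,5,3,4](0) P2=[5,4,0,1,7,0](3)
Move 4: P2 pit4 -> P1=[5,7,6,6,4,4](0) P2=[5,4,0,1,0,1](4)
Move 5: P1 pit1 -> P1=[5,0,7,7,5,5](1) P2=[6,5,0,1,0,1](4)
Move 6: P1 pit0 -> P1=[0,1,8,8,6,6](1) P2=[6,5,0,1,0,1](4)
Move 7: P2 pit5 -> P1=[0,1,8,8,6,6](1) P2=[6,5,0,1,0,0](5)
Move 8: P1 pit3 -> P1=[0,1,8,0,7,7](2) P2=[7,6,1,2,1,0](5)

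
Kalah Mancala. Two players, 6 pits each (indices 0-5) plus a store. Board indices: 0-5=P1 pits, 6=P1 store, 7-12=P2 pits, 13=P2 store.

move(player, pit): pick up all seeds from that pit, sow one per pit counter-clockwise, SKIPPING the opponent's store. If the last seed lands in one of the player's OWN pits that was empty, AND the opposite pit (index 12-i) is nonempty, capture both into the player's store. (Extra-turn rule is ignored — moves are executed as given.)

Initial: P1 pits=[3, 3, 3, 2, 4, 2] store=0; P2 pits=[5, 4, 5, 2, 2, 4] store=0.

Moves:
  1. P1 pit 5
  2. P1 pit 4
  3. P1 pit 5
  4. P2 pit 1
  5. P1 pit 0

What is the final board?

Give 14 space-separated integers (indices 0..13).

Move 1: P1 pit5 -> P1=[3,3,3,2,4,0](1) P2=[6,4,5,2,2,4](0)
Move 2: P1 pit4 -> P1=[3,3,3,2,0,1](2) P2=[7,5,5,2,2,4](0)
Move 3: P1 pit5 -> P1=[3,3,3,2,0,0](3) P2=[7,5,5,2,2,4](0)
Move 4: P2 pit1 -> P1=[3,3,3,2,0,0](3) P2=[7,0,6,3,3,5](1)
Move 5: P1 pit0 -> P1=[0,4,4,3,0,0](3) P2=[7,0,6,3,3,5](1)

Answer: 0 4 4 3 0 0 3 7 0 6 3 3 5 1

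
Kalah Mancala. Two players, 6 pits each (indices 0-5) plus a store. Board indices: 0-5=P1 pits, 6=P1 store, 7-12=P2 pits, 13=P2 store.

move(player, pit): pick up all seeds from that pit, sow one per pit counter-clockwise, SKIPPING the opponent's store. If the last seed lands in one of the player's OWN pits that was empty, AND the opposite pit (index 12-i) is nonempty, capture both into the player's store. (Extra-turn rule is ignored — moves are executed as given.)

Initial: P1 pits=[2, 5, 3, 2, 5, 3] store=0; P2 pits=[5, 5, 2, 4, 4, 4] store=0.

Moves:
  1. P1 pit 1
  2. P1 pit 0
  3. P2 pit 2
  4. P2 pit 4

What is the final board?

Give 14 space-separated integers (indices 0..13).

Move 1: P1 pit1 -> P1=[2,0,4,3,6,4](1) P2=[5,5,2,4,4,4](0)
Move 2: P1 pit0 -> P1=[0,1,5,3,6,4](1) P2=[5,5,2,4,4,4](0)
Move 3: P2 pit2 -> P1=[0,1,5,3,6,4](1) P2=[5,5,0,5,5,4](0)
Move 4: P2 pit4 -> P1=[1,2,6,3,6,4](1) P2=[5,5,0,5,0,5](1)

Answer: 1 2 6 3 6 4 1 5 5 0 5 0 5 1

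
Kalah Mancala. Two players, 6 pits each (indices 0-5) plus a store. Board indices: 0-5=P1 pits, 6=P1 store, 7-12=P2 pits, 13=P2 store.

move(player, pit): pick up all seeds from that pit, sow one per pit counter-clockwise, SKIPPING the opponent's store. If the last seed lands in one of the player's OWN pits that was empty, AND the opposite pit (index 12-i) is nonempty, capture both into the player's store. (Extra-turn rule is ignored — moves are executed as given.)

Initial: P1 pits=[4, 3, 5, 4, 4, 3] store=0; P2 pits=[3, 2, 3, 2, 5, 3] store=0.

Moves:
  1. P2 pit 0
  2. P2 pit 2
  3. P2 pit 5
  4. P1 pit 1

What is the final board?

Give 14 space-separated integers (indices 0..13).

Move 1: P2 pit0 -> P1=[4,3,5,4,4,3](0) P2=[0,3,4,3,5,3](0)
Move 2: P2 pit2 -> P1=[4,3,5,4,4,3](0) P2=[0,3,0,4,6,4](1)
Move 3: P2 pit5 -> P1=[5,4,6,4,4,3](0) P2=[0,3,0,4,6,0](2)
Move 4: P1 pit1 -> P1=[5,0,7,5,5,4](0) P2=[0,3,0,4,6,0](2)

Answer: 5 0 7 5 5 4 0 0 3 0 4 6 0 2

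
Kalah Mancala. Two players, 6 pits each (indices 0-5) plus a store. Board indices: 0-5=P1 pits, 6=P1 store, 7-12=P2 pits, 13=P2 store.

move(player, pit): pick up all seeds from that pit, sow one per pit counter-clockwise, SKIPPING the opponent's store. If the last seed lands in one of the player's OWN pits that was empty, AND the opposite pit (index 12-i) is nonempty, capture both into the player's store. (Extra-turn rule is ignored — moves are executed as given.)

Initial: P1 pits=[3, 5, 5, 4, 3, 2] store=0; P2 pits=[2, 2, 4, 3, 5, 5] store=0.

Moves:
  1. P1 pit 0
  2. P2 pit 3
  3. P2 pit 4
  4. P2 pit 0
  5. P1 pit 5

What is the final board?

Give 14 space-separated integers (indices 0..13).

Answer: 1 7 7 6 3 0 1 1 3 5 0 0 7 2

Derivation:
Move 1: P1 pit0 -> P1=[0,6,6,5,3,2](0) P2=[2,2,4,3,5,5](0)
Move 2: P2 pit3 -> P1=[0,6,6,5,3,2](0) P2=[2,2,4,0,6,6](1)
Move 3: P2 pit4 -> P1=[1,7,7,6,3,2](0) P2=[2,2,4,0,0,7](2)
Move 4: P2 pit0 -> P1=[1,7,7,6,3,2](0) P2=[0,3,5,0,0,7](2)
Move 5: P1 pit5 -> P1=[1,7,7,6,3,0](1) P2=[1,3,5,0,0,7](2)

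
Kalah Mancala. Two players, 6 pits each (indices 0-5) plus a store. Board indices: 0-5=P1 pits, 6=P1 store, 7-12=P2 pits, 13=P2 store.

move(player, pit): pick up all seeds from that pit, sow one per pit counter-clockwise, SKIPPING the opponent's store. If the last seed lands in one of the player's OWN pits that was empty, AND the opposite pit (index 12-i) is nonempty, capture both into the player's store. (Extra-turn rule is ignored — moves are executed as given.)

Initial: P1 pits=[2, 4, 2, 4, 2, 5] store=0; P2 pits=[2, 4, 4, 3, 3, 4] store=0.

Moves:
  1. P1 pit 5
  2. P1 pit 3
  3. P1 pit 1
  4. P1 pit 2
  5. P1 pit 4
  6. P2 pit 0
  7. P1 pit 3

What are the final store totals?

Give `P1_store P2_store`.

Answer: 3 0

Derivation:
Move 1: P1 pit5 -> P1=[2,4,2,4,2,0](1) P2=[3,5,5,4,3,4](0)
Move 2: P1 pit3 -> P1=[2,4,2,0,3,1](2) P2=[4,5,5,4,3,4](0)
Move 3: P1 pit1 -> P1=[2,0,3,1,4,2](2) P2=[4,5,5,4,3,4](0)
Move 4: P1 pit2 -> P1=[2,0,0,2,5,3](2) P2=[4,5,5,4,3,4](0)
Move 5: P1 pit4 -> P1=[2,0,0,2,0,4](3) P2=[5,6,6,4,3,4](0)
Move 6: P2 pit0 -> P1=[2,0,0,2,0,4](3) P2=[0,7,7,5,4,5](0)
Move 7: P1 pit3 -> P1=[2,0,0,0,1,5](3) P2=[0,7,7,5,4,5](0)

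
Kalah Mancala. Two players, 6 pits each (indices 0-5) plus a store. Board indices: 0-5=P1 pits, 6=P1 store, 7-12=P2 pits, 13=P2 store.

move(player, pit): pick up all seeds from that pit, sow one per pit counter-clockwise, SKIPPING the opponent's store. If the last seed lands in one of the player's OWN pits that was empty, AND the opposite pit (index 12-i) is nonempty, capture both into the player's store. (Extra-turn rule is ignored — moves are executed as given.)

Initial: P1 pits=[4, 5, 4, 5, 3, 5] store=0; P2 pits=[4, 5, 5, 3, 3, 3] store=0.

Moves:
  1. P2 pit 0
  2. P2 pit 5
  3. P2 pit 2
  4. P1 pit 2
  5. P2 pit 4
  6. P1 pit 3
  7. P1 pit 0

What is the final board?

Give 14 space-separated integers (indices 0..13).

Move 1: P2 pit0 -> P1=[4,5,4,5,3,5](0) P2=[0,6,6,4,4,3](0)
Move 2: P2 pit5 -> P1=[5,6,4,5,3,5](0) P2=[0,6,6,4,4,0](1)
Move 3: P2 pit2 -> P1=[6,7,4,5,3,5](0) P2=[0,6,0,5,5,1](2)
Move 4: P1 pit2 -> P1=[6,7,0,6,4,6](1) P2=[0,6,0,5,5,1](2)
Move 5: P2 pit4 -> P1=[7,8,1,6,4,6](1) P2=[0,6,0,5,0,2](3)
Move 6: P1 pit3 -> P1=[7,8,1,0,5,7](2) P2=[1,7,1,5,0,2](3)
Move 7: P1 pit0 -> P1=[0,9,2,1,6,8](3) P2=[2,7,1,5,0,2](3)

Answer: 0 9 2 1 6 8 3 2 7 1 5 0 2 3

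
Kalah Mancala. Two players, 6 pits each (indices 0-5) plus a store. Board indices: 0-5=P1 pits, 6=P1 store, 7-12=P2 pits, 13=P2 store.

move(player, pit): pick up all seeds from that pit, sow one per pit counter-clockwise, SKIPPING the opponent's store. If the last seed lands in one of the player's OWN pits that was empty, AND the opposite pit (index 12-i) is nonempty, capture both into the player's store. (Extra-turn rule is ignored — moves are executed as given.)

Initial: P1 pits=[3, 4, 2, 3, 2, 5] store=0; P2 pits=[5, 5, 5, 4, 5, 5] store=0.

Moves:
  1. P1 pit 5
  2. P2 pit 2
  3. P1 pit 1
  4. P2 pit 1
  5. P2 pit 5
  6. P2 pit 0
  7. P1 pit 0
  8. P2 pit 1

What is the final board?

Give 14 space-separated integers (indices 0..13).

Answer: 0 2 5 6 5 3 3 0 0 3 8 8 1 4

Derivation:
Move 1: P1 pit5 -> P1=[3,4,2,3,2,0](1) P2=[6,6,6,5,5,5](0)
Move 2: P2 pit2 -> P1=[4,5,2,3,2,0](1) P2=[6,6,0,6,6,6](1)
Move 3: P1 pit1 -> P1=[4,0,3,4,3,1](2) P2=[6,6,0,6,6,6](1)
Move 4: P2 pit1 -> P1=[5,0,3,4,3,1](2) P2=[6,0,1,7,7,7](2)
Move 5: P2 pit5 -> P1=[6,1,4,5,4,2](2) P2=[6,0,1,7,7,0](3)
Move 6: P2 pit0 -> P1=[6,1,4,5,4,2](2) P2=[0,1,2,8,8,1](4)
Move 7: P1 pit0 -> P1=[0,2,5,6,5,3](3) P2=[0,1,2,8,8,1](4)
Move 8: P2 pit1 -> P1=[0,2,5,6,5,3](3) P2=[0,0,3,8,8,1](4)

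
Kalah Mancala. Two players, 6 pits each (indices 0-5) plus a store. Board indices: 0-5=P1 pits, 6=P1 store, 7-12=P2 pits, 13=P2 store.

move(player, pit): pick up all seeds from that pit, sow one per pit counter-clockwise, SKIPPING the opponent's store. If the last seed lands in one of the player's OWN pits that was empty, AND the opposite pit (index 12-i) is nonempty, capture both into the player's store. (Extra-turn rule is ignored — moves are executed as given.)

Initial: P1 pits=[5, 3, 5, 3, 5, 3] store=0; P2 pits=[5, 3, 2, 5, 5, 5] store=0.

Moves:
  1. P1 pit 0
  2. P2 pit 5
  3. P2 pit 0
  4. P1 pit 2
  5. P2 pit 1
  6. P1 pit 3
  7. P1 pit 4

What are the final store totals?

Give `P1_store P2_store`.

Answer: 3 4

Derivation:
Move 1: P1 pit0 -> P1=[0,4,6,4,6,4](0) P2=[5,3,2,5,5,5](0)
Move 2: P2 pit5 -> P1=[1,5,7,5,6,4](0) P2=[5,3,2,5,5,0](1)
Move 3: P2 pit0 -> P1=[0,5,7,5,6,4](0) P2=[0,4,3,6,6,0](3)
Move 4: P1 pit2 -> P1=[0,5,0,6,7,5](1) P2=[1,5,4,6,6,0](3)
Move 5: P2 pit1 -> P1=[0,5,0,6,7,5](1) P2=[1,0,5,7,7,1](4)
Move 6: P1 pit3 -> P1=[0,5,0,0,8,6](2) P2=[2,1,6,7,7,1](4)
Move 7: P1 pit4 -> P1=[0,5,0,0,0,7](3) P2=[3,2,7,8,8,2](4)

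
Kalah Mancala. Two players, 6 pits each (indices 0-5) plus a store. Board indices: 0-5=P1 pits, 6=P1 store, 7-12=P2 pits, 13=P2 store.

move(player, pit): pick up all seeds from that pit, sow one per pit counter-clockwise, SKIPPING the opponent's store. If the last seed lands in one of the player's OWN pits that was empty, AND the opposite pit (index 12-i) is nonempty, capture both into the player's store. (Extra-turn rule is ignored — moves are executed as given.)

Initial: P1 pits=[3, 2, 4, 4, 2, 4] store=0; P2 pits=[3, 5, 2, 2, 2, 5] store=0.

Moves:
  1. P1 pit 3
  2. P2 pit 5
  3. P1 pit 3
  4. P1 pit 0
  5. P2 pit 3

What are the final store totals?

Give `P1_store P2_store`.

Move 1: P1 pit3 -> P1=[3,2,4,0,3,5](1) P2=[4,5,2,2,2,5](0)
Move 2: P2 pit5 -> P1=[4,3,5,1,3,5](1) P2=[4,5,2,2,2,0](1)
Move 3: P1 pit3 -> P1=[4,3,5,0,4,5](1) P2=[4,5,2,2,2,0](1)
Move 4: P1 pit0 -> P1=[0,4,6,1,5,5](1) P2=[4,5,2,2,2,0](1)
Move 5: P2 pit3 -> P1=[0,4,6,1,5,5](1) P2=[4,5,2,0,3,1](1)

Answer: 1 1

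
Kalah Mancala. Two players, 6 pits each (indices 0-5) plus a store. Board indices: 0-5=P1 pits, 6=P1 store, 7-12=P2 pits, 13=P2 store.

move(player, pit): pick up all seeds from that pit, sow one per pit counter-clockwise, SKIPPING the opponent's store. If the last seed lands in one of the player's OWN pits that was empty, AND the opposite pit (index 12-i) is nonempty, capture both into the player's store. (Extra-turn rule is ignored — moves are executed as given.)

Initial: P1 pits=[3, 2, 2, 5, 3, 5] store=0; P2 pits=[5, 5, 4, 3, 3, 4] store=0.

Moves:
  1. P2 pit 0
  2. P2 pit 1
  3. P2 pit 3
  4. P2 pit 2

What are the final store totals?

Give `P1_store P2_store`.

Answer: 0 3

Derivation:
Move 1: P2 pit0 -> P1=[3,2,2,5,3,5](0) P2=[0,6,5,4,4,5](0)
Move 2: P2 pit1 -> P1=[4,2,2,5,3,5](0) P2=[0,0,6,5,5,6](1)
Move 3: P2 pit3 -> P1=[5,3,2,5,3,5](0) P2=[0,0,6,0,6,7](2)
Move 4: P2 pit2 -> P1=[6,4,2,5,3,5](0) P2=[0,0,0,1,7,8](3)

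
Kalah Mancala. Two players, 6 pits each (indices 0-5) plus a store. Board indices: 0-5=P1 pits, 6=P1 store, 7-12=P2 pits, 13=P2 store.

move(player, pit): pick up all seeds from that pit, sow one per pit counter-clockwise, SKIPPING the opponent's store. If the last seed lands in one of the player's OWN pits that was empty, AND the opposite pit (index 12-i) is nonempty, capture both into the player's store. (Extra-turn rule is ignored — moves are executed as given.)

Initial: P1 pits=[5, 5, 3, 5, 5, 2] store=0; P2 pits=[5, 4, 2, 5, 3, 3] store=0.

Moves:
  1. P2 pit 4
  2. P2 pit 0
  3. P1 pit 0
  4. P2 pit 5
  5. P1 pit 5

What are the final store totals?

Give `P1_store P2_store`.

Answer: 2 2

Derivation:
Move 1: P2 pit4 -> P1=[6,5,3,5,5,2](0) P2=[5,4,2,5,0,4](1)
Move 2: P2 pit0 -> P1=[6,5,3,5,5,2](0) P2=[0,5,3,6,1,5](1)
Move 3: P1 pit0 -> P1=[0,6,4,6,6,3](1) P2=[0,5,3,6,1,5](1)
Move 4: P2 pit5 -> P1=[1,7,5,7,6,3](1) P2=[0,5,3,6,1,0](2)
Move 5: P1 pit5 -> P1=[1,7,5,7,6,0](2) P2=[1,6,3,6,1,0](2)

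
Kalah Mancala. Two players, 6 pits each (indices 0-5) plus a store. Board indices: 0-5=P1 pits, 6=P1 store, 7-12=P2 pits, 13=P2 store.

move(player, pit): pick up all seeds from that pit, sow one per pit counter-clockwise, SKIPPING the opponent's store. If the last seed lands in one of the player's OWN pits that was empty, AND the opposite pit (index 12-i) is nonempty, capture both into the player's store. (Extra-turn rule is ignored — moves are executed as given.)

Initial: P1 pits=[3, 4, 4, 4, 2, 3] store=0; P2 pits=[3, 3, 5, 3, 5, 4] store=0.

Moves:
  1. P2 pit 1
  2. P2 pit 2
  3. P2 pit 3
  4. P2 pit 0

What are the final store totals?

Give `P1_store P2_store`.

Move 1: P2 pit1 -> P1=[3,4,4,4,2,3](0) P2=[3,0,6,4,6,4](0)
Move 2: P2 pit2 -> P1=[4,5,4,4,2,3](0) P2=[3,0,0,5,7,5](1)
Move 3: P2 pit3 -> P1=[5,6,4,4,2,3](0) P2=[3,0,0,0,8,6](2)
Move 4: P2 pit0 -> P1=[5,6,0,4,2,3](0) P2=[0,1,1,0,8,6](7)

Answer: 0 7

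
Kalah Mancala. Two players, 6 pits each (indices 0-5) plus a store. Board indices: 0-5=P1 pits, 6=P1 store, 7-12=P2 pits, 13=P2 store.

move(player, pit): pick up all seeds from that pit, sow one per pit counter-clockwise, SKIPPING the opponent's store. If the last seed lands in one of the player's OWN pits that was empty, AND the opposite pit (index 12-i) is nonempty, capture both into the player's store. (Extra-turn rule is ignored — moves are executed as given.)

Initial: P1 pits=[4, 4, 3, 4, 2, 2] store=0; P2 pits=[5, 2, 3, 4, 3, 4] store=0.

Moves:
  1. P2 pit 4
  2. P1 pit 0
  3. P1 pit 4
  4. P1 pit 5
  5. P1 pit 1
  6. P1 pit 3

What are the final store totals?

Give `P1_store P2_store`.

Move 1: P2 pit4 -> P1=[5,4,3,4,2,2](0) P2=[5,2,3,4,0,5](1)
Move 2: P1 pit0 -> P1=[0,5,4,5,3,3](0) P2=[5,2,3,4,0,5](1)
Move 3: P1 pit4 -> P1=[0,5,4,5,0,4](1) P2=[6,2,3,4,0,5](1)
Move 4: P1 pit5 -> P1=[0,5,4,5,0,0](2) P2=[7,3,4,4,0,5](1)
Move 5: P1 pit1 -> P1=[0,0,5,6,1,1](3) P2=[7,3,4,4,0,5](1)
Move 6: P1 pit3 -> P1=[0,0,5,0,2,2](4) P2=[8,4,5,4,0,5](1)

Answer: 4 1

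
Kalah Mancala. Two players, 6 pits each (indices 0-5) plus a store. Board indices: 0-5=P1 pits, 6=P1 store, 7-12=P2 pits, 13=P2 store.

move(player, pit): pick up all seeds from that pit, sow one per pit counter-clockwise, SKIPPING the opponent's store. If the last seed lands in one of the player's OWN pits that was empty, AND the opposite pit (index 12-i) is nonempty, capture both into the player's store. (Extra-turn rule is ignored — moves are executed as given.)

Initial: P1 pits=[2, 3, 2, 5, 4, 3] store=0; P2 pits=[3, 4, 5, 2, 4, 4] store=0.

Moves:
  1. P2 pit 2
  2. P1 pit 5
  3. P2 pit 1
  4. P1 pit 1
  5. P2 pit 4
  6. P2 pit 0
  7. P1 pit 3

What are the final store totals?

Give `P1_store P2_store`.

Answer: 2 5

Derivation:
Move 1: P2 pit2 -> P1=[3,3,2,5,4,3](0) P2=[3,4,0,3,5,5](1)
Move 2: P1 pit5 -> P1=[3,3,2,5,4,0](1) P2=[4,5,0,3,5,5](1)
Move 3: P2 pit1 -> P1=[3,3,2,5,4,0](1) P2=[4,0,1,4,6,6](2)
Move 4: P1 pit1 -> P1=[3,0,3,6,5,0](1) P2=[4,0,1,4,6,6](2)
Move 5: P2 pit4 -> P1=[4,1,4,7,5,0](1) P2=[4,0,1,4,0,7](3)
Move 6: P2 pit0 -> P1=[4,0,4,7,5,0](1) P2=[0,1,2,5,0,7](5)
Move 7: P1 pit3 -> P1=[4,0,4,0,6,1](2) P2=[1,2,3,6,0,7](5)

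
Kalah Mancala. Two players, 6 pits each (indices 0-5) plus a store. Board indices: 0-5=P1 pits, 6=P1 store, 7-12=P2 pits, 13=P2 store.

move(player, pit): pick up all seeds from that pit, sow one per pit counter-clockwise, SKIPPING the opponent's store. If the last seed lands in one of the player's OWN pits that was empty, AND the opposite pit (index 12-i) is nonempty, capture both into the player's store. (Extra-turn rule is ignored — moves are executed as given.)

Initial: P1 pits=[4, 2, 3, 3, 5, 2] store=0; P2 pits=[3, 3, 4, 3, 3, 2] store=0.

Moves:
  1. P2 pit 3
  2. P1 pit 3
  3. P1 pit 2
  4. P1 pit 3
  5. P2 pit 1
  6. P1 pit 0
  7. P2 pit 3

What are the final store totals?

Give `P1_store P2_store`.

Move 1: P2 pit3 -> P1=[4,2,3,3,5,2](0) P2=[3,3,4,0,4,3](1)
Move 2: P1 pit3 -> P1=[4,2,3,0,6,3](1) P2=[3,3,4,0,4,3](1)
Move 3: P1 pit2 -> P1=[4,2,0,1,7,4](1) P2=[3,3,4,0,4,3](1)
Move 4: P1 pit3 -> P1=[4,2,0,0,8,4](1) P2=[3,3,4,0,4,3](1)
Move 5: P2 pit1 -> P1=[4,2,0,0,8,4](1) P2=[3,0,5,1,5,3](1)
Move 6: P1 pit0 -> P1=[0,3,1,1,9,4](1) P2=[3,0,5,1,5,3](1)
Move 7: P2 pit3 -> P1=[0,3,1,1,9,4](1) P2=[3,0,5,0,6,3](1)

Answer: 1 1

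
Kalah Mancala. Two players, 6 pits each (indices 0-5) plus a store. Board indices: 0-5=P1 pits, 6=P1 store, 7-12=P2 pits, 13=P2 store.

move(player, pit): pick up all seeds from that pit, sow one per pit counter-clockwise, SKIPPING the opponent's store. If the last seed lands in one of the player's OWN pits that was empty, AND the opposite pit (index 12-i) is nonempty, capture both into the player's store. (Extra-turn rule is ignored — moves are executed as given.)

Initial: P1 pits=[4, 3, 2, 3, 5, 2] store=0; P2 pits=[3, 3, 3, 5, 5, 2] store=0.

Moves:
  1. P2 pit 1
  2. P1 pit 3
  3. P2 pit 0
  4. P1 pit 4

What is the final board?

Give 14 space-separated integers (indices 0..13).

Answer: 4 3 2 0 0 4 2 1 2 6 8 6 2 0

Derivation:
Move 1: P2 pit1 -> P1=[4,3,2,3,5,2](0) P2=[3,0,4,6,6,2](0)
Move 2: P1 pit3 -> P1=[4,3,2,0,6,3](1) P2=[3,0,4,6,6,2](0)
Move 3: P2 pit0 -> P1=[4,3,2,0,6,3](1) P2=[0,1,5,7,6,2](0)
Move 4: P1 pit4 -> P1=[4,3,2,0,0,4](2) P2=[1,2,6,8,6,2](0)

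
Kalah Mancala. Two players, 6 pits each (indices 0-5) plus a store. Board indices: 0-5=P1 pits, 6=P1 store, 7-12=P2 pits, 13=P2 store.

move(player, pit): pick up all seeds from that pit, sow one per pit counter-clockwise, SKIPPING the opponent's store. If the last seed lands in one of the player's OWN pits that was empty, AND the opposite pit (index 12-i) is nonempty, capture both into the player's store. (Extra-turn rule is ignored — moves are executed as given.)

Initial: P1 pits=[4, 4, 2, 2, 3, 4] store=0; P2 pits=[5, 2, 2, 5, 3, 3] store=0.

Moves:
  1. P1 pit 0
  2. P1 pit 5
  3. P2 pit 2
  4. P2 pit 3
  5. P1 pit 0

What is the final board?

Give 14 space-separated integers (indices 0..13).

Answer: 0 7 4 3 4 0 1 6 3 0 0 5 5 1

Derivation:
Move 1: P1 pit0 -> P1=[0,5,3,3,4,4](0) P2=[5,2,2,5,3,3](0)
Move 2: P1 pit5 -> P1=[0,5,3,3,4,0](1) P2=[6,3,3,5,3,3](0)
Move 3: P2 pit2 -> P1=[0,5,3,3,4,0](1) P2=[6,3,0,6,4,4](0)
Move 4: P2 pit3 -> P1=[1,6,4,3,4,0](1) P2=[6,3,0,0,5,5](1)
Move 5: P1 pit0 -> P1=[0,7,4,3,4,0](1) P2=[6,3,0,0,5,5](1)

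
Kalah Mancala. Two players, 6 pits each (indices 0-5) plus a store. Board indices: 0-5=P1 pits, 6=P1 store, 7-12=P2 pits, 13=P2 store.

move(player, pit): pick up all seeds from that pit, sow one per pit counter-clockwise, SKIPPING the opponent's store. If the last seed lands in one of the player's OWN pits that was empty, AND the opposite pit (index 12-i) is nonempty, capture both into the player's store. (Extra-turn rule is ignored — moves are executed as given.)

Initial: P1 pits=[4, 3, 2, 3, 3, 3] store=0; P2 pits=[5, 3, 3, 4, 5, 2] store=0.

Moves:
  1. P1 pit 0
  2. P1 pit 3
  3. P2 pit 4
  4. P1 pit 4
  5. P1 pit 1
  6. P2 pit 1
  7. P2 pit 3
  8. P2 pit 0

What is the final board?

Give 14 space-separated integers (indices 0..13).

Answer: 3 1 5 1 1 6 3 0 1 6 1 3 6 3

Derivation:
Move 1: P1 pit0 -> P1=[0,4,3,4,4,3](0) P2=[5,3,3,4,5,2](0)
Move 2: P1 pit3 -> P1=[0,4,3,0,5,4](1) P2=[6,3,3,4,5,2](0)
Move 3: P2 pit4 -> P1=[1,5,4,0,5,4](1) P2=[6,3,3,4,0,3](1)
Move 4: P1 pit4 -> P1=[1,5,4,0,0,5](2) P2=[7,4,4,4,0,3](1)
Move 5: P1 pit1 -> P1=[1,0,5,1,1,6](3) P2=[7,4,4,4,0,3](1)
Move 6: P2 pit1 -> P1=[1,0,5,1,1,6](3) P2=[7,0,5,5,1,4](1)
Move 7: P2 pit3 -> P1=[2,1,5,1,1,6](3) P2=[7,0,5,0,2,5](2)
Move 8: P2 pit0 -> P1=[3,1,5,1,1,6](3) P2=[0,1,6,1,3,6](3)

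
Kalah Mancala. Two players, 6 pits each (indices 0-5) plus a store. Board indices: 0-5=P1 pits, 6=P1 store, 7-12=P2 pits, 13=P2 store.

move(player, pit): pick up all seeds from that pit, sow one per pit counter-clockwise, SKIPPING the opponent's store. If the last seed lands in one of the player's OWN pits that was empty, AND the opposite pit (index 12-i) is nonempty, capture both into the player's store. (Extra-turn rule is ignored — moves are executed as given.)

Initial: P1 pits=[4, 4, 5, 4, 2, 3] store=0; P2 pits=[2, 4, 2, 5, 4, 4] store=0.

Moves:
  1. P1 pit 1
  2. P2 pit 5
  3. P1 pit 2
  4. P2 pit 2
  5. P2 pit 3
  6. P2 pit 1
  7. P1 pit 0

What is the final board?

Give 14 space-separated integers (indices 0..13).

Move 1: P1 pit1 -> P1=[4,0,6,5,3,4](0) P2=[2,4,2,5,4,4](0)
Move 2: P2 pit5 -> P1=[5,1,7,5,3,4](0) P2=[2,4,2,5,4,0](1)
Move 3: P1 pit2 -> P1=[5,1,0,6,4,5](1) P2=[3,5,3,5,4,0](1)
Move 4: P2 pit2 -> P1=[0,1,0,6,4,5](1) P2=[3,5,0,6,5,0](7)
Move 5: P2 pit3 -> P1=[1,2,1,6,4,5](1) P2=[3,5,0,0,6,1](8)
Move 6: P2 pit1 -> P1=[1,2,1,6,4,5](1) P2=[3,0,1,1,7,2](9)
Move 7: P1 pit0 -> P1=[0,3,1,6,4,5](1) P2=[3,0,1,1,7,2](9)

Answer: 0 3 1 6 4 5 1 3 0 1 1 7 2 9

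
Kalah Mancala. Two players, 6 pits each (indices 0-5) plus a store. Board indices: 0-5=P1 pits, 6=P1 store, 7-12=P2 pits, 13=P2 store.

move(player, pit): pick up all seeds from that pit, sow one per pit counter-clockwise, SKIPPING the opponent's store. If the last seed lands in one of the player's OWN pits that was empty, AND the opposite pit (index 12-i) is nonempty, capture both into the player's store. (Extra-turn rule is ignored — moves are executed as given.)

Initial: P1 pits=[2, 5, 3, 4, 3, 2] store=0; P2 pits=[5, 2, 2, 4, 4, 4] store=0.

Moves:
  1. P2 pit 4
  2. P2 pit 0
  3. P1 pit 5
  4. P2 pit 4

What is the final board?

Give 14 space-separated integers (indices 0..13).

Answer: 3 6 3 4 3 0 1 1 3 3 5 0 7 1

Derivation:
Move 1: P2 pit4 -> P1=[3,6,3,4,3,2](0) P2=[5,2,2,4,0,5](1)
Move 2: P2 pit0 -> P1=[3,6,3,4,3,2](0) P2=[0,3,3,5,1,6](1)
Move 3: P1 pit5 -> P1=[3,6,3,4,3,0](1) P2=[1,3,3,5,1,6](1)
Move 4: P2 pit4 -> P1=[3,6,3,4,3,0](1) P2=[1,3,3,5,0,7](1)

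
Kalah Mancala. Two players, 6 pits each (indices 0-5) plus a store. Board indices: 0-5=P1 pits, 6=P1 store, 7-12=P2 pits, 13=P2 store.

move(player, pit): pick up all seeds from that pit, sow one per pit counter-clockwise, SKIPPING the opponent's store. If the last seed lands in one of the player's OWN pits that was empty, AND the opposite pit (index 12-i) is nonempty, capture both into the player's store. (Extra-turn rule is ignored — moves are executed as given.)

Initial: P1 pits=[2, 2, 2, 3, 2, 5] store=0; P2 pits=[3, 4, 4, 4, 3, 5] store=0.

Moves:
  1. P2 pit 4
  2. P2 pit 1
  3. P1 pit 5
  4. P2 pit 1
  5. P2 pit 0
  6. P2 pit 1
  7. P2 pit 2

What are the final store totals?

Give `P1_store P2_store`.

Answer: 1 2

Derivation:
Move 1: P2 pit4 -> P1=[3,2,2,3,2,5](0) P2=[3,4,4,4,0,6](1)
Move 2: P2 pit1 -> P1=[3,2,2,3,2,5](0) P2=[3,0,5,5,1,7](1)
Move 3: P1 pit5 -> P1=[3,2,2,3,2,0](1) P2=[4,1,6,6,1,7](1)
Move 4: P2 pit1 -> P1=[3,2,2,3,2,0](1) P2=[4,0,7,6,1,7](1)
Move 5: P2 pit0 -> P1=[3,2,2,3,2,0](1) P2=[0,1,8,7,2,7](1)
Move 6: P2 pit1 -> P1=[3,2,2,3,2,0](1) P2=[0,0,9,7,2,7](1)
Move 7: P2 pit2 -> P1=[4,3,3,4,3,0](1) P2=[0,0,0,8,3,8](2)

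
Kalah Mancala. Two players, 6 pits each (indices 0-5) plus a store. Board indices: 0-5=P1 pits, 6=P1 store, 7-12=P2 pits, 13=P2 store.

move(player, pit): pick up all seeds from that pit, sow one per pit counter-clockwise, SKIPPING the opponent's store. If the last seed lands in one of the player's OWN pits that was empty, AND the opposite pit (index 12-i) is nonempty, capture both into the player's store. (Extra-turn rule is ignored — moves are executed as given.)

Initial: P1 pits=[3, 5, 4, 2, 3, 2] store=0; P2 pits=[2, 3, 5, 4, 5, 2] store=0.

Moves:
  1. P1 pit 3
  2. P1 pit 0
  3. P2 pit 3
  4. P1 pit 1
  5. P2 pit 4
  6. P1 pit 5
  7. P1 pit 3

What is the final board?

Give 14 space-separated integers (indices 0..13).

Answer: 2 1 7 0 6 0 13 0 4 1 0 0 4 2

Derivation:
Move 1: P1 pit3 -> P1=[3,5,4,0,4,3](0) P2=[2,3,5,4,5,2](0)
Move 2: P1 pit0 -> P1=[0,6,5,0,4,3](6) P2=[2,3,0,4,5,2](0)
Move 3: P2 pit3 -> P1=[1,6,5,0,4,3](6) P2=[2,3,0,0,6,3](1)
Move 4: P1 pit1 -> P1=[1,0,6,1,5,4](7) P2=[3,3,0,0,6,3](1)
Move 5: P2 pit4 -> P1=[2,1,7,2,5,4](7) P2=[3,3,0,0,0,4](2)
Move 6: P1 pit5 -> P1=[2,1,7,2,5,0](8) P2=[4,4,1,0,0,4](2)
Move 7: P1 pit3 -> P1=[2,1,7,0,6,0](13) P2=[0,4,1,0,0,4](2)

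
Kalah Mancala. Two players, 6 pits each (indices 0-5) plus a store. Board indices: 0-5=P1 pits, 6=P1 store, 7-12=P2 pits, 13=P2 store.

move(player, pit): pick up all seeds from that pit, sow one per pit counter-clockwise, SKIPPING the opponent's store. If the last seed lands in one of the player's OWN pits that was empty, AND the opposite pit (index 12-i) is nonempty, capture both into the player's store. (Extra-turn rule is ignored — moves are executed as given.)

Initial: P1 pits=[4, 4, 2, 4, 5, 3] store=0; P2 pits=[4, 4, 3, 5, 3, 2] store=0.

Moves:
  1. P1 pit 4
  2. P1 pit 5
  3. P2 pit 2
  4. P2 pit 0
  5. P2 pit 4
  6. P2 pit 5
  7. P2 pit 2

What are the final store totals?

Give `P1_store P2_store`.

Move 1: P1 pit4 -> P1=[4,4,2,4,0,4](1) P2=[5,5,4,5,3,2](0)
Move 2: P1 pit5 -> P1=[4,4,2,4,0,0](2) P2=[6,6,5,5,3,2](0)
Move 3: P2 pit2 -> P1=[5,4,2,4,0,0](2) P2=[6,6,0,6,4,3](1)
Move 4: P2 pit0 -> P1=[5,4,2,4,0,0](2) P2=[0,7,1,7,5,4](2)
Move 5: P2 pit4 -> P1=[6,5,3,4,0,0](2) P2=[0,7,1,7,0,5](3)
Move 6: P2 pit5 -> P1=[7,6,4,5,0,0](2) P2=[0,7,1,7,0,0](4)
Move 7: P2 pit2 -> P1=[7,6,4,5,0,0](2) P2=[0,7,0,8,0,0](4)

Answer: 2 4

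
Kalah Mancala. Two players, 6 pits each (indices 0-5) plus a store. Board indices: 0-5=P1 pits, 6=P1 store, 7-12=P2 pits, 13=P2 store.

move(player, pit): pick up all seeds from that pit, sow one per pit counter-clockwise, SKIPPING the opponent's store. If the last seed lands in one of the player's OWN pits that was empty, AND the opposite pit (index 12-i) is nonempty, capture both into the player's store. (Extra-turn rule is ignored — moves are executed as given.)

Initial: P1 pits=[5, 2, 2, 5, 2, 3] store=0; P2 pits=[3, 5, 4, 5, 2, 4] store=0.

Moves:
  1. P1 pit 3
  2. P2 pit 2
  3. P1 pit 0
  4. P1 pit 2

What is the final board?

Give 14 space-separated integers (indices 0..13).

Answer: 0 3 0 2 5 6 1 4 6 0 6 3 5 1

Derivation:
Move 1: P1 pit3 -> P1=[5,2,2,0,3,4](1) P2=[4,6,4,5,2,4](0)
Move 2: P2 pit2 -> P1=[5,2,2,0,3,4](1) P2=[4,6,0,6,3,5](1)
Move 3: P1 pit0 -> P1=[0,3,3,1,4,5](1) P2=[4,6,0,6,3,5](1)
Move 4: P1 pit2 -> P1=[0,3,0,2,5,6](1) P2=[4,6,0,6,3,5](1)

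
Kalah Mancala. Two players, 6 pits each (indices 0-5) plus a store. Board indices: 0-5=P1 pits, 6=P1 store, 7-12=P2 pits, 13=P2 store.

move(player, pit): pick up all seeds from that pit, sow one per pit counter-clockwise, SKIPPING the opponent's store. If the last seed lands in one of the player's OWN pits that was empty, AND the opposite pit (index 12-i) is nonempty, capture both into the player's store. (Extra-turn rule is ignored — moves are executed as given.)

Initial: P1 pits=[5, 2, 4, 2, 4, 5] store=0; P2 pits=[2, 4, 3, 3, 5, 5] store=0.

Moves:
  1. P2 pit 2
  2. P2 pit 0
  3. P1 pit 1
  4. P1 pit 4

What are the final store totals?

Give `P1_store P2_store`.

Move 1: P2 pit2 -> P1=[5,2,4,2,4,5](0) P2=[2,4,0,4,6,6](0)
Move 2: P2 pit0 -> P1=[5,2,4,0,4,5](0) P2=[0,5,0,4,6,6](3)
Move 3: P1 pit1 -> P1=[5,0,5,1,4,5](0) P2=[0,5,0,4,6,6](3)
Move 4: P1 pit4 -> P1=[5,0,5,1,0,6](1) P2=[1,6,0,4,6,6](3)

Answer: 1 3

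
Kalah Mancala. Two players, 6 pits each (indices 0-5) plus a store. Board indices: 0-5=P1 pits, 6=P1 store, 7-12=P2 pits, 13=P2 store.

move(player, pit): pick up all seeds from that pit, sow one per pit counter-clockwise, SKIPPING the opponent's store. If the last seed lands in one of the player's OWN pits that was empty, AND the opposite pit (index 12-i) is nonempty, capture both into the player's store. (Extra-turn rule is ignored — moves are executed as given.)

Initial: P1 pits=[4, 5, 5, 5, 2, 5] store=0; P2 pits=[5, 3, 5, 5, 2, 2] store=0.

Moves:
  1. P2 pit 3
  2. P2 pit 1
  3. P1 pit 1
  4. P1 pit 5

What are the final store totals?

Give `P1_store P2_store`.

Move 1: P2 pit3 -> P1=[5,6,5,5,2,5](0) P2=[5,3,5,0,3,3](1)
Move 2: P2 pit1 -> P1=[5,6,5,5,2,5](0) P2=[5,0,6,1,4,3](1)
Move 3: P1 pit1 -> P1=[5,0,6,6,3,6](1) P2=[6,0,6,1,4,3](1)
Move 4: P1 pit5 -> P1=[5,0,6,6,3,0](2) P2=[7,1,7,2,5,3](1)

Answer: 2 1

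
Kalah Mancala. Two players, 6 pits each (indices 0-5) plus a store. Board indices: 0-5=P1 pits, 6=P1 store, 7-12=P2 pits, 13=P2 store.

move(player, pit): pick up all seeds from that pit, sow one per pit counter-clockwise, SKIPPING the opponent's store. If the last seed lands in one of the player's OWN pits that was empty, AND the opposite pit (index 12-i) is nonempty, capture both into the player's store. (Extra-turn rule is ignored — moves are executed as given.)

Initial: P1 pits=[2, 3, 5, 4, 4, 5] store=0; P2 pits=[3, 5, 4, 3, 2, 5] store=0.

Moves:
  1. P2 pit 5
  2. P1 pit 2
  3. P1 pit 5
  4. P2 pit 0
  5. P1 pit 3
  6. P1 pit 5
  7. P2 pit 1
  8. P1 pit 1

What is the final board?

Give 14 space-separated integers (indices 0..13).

Move 1: P2 pit5 -> P1=[3,4,6,5,4,5](0) P2=[3,5,4,3,2,0](1)
Move 2: P1 pit2 -> P1=[3,4,0,6,5,6](1) P2=[4,6,4,3,2,0](1)
Move 3: P1 pit5 -> P1=[3,4,0,6,5,0](2) P2=[5,7,5,4,3,0](1)
Move 4: P2 pit0 -> P1=[0,4,0,6,5,0](2) P2=[0,8,6,5,4,0](5)
Move 5: P1 pit3 -> P1=[0,4,0,0,6,1](3) P2=[1,9,7,5,4,0](5)
Move 6: P1 pit5 -> P1=[0,4,0,0,6,0](4) P2=[1,9,7,5,4,0](5)
Move 7: P2 pit1 -> P1=[1,5,1,1,6,0](4) P2=[1,0,8,6,5,1](6)
Move 8: P1 pit1 -> P1=[1,0,2,2,7,1](5) P2=[1,0,8,6,5,1](6)

Answer: 1 0 2 2 7 1 5 1 0 8 6 5 1 6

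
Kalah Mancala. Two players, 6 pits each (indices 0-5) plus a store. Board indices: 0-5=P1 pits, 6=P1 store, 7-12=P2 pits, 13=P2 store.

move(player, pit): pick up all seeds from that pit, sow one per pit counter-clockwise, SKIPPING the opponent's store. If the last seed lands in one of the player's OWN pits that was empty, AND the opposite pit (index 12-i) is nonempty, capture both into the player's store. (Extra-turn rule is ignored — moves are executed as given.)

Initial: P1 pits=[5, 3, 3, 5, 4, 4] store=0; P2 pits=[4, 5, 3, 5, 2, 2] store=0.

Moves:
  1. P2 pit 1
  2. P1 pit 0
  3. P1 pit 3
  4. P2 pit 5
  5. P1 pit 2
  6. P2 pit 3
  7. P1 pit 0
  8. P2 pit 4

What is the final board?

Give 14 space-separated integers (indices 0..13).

Answer: 1 8 2 1 7 7 2 5 1 5 0 0 2 4

Derivation:
Move 1: P2 pit1 -> P1=[5,3,3,5,4,4](0) P2=[4,0,4,6,3,3](1)
Move 2: P1 pit0 -> P1=[0,4,4,6,5,5](0) P2=[4,0,4,6,3,3](1)
Move 3: P1 pit3 -> P1=[0,4,4,0,6,6](1) P2=[5,1,5,6,3,3](1)
Move 4: P2 pit5 -> P1=[1,5,4,0,6,6](1) P2=[5,1,5,6,3,0](2)
Move 5: P1 pit2 -> P1=[1,5,0,1,7,7](2) P2=[5,1,5,6,3,0](2)
Move 6: P2 pit3 -> P1=[2,6,1,1,7,7](2) P2=[5,1,5,0,4,1](3)
Move 7: P1 pit0 -> P1=[0,7,2,1,7,7](2) P2=[5,1,5,0,4,1](3)
Move 8: P2 pit4 -> P1=[1,8,2,1,7,7](2) P2=[5,1,5,0,0,2](4)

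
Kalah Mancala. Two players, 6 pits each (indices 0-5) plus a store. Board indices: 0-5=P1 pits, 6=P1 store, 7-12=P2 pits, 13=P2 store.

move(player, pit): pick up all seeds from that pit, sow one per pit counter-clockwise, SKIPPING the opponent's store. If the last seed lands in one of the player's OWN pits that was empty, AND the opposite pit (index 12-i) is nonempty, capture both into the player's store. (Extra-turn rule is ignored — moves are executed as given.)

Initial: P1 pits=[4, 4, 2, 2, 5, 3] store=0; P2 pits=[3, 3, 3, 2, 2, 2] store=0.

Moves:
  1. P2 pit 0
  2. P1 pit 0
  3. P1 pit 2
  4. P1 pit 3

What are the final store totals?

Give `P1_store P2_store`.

Move 1: P2 pit0 -> P1=[4,4,2,2,5,3](0) P2=[0,4,4,3,2,2](0)
Move 2: P1 pit0 -> P1=[0,5,3,3,6,3](0) P2=[0,4,4,3,2,2](0)
Move 3: P1 pit2 -> P1=[0,5,0,4,7,4](0) P2=[0,4,4,3,2,2](0)
Move 4: P1 pit3 -> P1=[0,5,0,0,8,5](1) P2=[1,4,4,3,2,2](0)

Answer: 1 0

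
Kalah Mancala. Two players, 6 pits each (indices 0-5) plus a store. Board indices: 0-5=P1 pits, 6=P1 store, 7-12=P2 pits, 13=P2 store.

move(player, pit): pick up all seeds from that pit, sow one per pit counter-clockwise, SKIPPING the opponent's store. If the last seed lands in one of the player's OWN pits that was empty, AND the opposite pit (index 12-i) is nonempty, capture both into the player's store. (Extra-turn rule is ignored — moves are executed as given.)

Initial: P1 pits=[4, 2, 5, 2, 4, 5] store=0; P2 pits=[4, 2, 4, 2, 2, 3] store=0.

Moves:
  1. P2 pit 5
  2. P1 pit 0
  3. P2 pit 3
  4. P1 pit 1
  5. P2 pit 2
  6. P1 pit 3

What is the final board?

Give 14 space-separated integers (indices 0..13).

Move 1: P2 pit5 -> P1=[5,3,5,2,4,5](0) P2=[4,2,4,2,2,0](1)
Move 2: P1 pit0 -> P1=[0,4,6,3,5,6](0) P2=[4,2,4,2,2,0](1)
Move 3: P2 pit3 -> P1=[0,4,6,3,5,6](0) P2=[4,2,4,0,3,1](1)
Move 4: P1 pit1 -> P1=[0,0,7,4,6,7](0) P2=[4,2,4,0,3,1](1)
Move 5: P2 pit2 -> P1=[0,0,7,4,6,7](0) P2=[4,2,0,1,4,2](2)
Move 6: P1 pit3 -> P1=[0,0,7,0,7,8](1) P2=[5,2,0,1,4,2](2)

Answer: 0 0 7 0 7 8 1 5 2 0 1 4 2 2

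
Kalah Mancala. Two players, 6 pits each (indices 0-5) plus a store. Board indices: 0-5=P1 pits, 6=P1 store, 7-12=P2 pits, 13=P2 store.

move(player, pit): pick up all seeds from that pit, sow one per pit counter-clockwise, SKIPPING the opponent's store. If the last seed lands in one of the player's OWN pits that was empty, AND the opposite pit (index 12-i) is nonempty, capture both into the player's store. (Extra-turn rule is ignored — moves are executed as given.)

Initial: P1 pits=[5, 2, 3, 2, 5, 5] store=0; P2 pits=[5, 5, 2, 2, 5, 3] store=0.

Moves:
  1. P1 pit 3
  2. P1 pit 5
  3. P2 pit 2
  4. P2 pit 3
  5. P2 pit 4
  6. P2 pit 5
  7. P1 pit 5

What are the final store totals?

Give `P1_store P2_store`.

Move 1: P1 pit3 -> P1=[5,2,3,0,6,6](0) P2=[5,5,2,2,5,3](0)
Move 2: P1 pit5 -> P1=[5,2,3,0,6,0](1) P2=[6,6,3,3,6,3](0)
Move 3: P2 pit2 -> P1=[5,2,3,0,6,0](1) P2=[6,6,0,4,7,4](0)
Move 4: P2 pit3 -> P1=[6,2,3,0,6,0](1) P2=[6,6,0,0,8,5](1)
Move 5: P2 pit4 -> P1=[7,3,4,1,7,1](1) P2=[6,6,0,0,0,6](2)
Move 6: P2 pit5 -> P1=[8,4,5,2,8,1](1) P2=[6,6,0,0,0,0](3)
Move 7: P1 pit5 -> P1=[8,4,5,2,8,0](2) P2=[6,6,0,0,0,0](3)

Answer: 2 3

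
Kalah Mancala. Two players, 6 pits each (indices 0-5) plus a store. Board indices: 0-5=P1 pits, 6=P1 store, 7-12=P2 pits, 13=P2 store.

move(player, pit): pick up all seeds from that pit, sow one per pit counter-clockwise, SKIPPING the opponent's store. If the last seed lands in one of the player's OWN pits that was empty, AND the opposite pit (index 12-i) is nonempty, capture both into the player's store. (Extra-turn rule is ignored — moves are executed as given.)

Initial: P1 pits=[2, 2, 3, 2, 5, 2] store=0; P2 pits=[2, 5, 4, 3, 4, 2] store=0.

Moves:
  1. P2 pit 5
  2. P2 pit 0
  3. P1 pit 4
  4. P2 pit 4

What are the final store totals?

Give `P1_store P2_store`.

Answer: 1 2

Derivation:
Move 1: P2 pit5 -> P1=[3,2,3,2,5,2](0) P2=[2,5,4,3,4,0](1)
Move 2: P2 pit0 -> P1=[3,2,3,2,5,2](0) P2=[0,6,5,3,4,0](1)
Move 3: P1 pit4 -> P1=[3,2,3,2,0,3](1) P2=[1,7,6,3,4,0](1)
Move 4: P2 pit4 -> P1=[4,3,3,2,0,3](1) P2=[1,7,6,3,0,1](2)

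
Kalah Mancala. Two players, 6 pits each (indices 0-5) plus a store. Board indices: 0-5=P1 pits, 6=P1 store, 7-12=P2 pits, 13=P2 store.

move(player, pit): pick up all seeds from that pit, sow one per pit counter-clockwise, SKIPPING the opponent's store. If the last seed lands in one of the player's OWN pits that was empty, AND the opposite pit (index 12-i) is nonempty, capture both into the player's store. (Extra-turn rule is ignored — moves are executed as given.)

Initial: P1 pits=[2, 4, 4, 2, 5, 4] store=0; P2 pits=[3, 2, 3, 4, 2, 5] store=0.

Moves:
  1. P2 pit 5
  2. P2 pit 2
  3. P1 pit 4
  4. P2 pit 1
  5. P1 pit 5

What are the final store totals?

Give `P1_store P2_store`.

Move 1: P2 pit5 -> P1=[3,5,5,3,5,4](0) P2=[3,2,3,4,2,0](1)
Move 2: P2 pit2 -> P1=[0,5,5,3,5,4](0) P2=[3,2,0,5,3,0](5)
Move 3: P1 pit4 -> P1=[0,5,5,3,0,5](1) P2=[4,3,1,5,3,0](5)
Move 4: P2 pit1 -> P1=[0,5,5,3,0,5](1) P2=[4,0,2,6,4,0](5)
Move 5: P1 pit5 -> P1=[0,5,5,3,0,0](2) P2=[5,1,3,7,4,0](5)

Answer: 2 5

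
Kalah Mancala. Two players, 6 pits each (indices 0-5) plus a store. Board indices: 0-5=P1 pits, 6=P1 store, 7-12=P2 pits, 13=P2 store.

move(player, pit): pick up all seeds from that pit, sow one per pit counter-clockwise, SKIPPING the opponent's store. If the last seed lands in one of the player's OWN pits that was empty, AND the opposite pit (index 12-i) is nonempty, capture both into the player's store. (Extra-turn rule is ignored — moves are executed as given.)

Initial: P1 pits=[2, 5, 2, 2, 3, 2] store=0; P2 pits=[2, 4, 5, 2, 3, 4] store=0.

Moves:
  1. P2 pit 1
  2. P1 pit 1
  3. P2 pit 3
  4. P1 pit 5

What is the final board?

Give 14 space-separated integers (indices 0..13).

Move 1: P2 pit1 -> P1=[2,5,2,2,3,2](0) P2=[2,0,6,3,4,5](0)
Move 2: P1 pit1 -> P1=[2,0,3,3,4,3](1) P2=[2,0,6,3,4,5](0)
Move 3: P2 pit3 -> P1=[2,0,3,3,4,3](1) P2=[2,0,6,0,5,6](1)
Move 4: P1 pit5 -> P1=[2,0,3,3,4,0](2) P2=[3,1,6,0,5,6](1)

Answer: 2 0 3 3 4 0 2 3 1 6 0 5 6 1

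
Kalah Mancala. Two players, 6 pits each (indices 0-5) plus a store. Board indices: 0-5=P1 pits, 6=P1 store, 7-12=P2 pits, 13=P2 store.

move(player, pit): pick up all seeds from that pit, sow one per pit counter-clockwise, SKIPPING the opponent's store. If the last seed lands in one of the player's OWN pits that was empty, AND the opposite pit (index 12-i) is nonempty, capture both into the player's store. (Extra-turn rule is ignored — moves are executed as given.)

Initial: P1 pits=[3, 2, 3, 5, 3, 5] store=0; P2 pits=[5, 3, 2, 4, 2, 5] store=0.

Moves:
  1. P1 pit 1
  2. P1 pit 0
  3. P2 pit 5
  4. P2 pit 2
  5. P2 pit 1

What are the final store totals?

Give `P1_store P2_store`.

Move 1: P1 pit1 -> P1=[3,0,4,6,3,5](0) P2=[5,3,2,4,2,5](0)
Move 2: P1 pit0 -> P1=[0,1,5,7,3,5](0) P2=[5,3,2,4,2,5](0)
Move 3: P2 pit5 -> P1=[1,2,6,8,3,5](0) P2=[5,3,2,4,2,0](1)
Move 4: P2 pit2 -> P1=[1,2,6,8,3,5](0) P2=[5,3,0,5,3,0](1)
Move 5: P2 pit1 -> P1=[1,2,6,8,3,5](0) P2=[5,0,1,6,4,0](1)

Answer: 0 1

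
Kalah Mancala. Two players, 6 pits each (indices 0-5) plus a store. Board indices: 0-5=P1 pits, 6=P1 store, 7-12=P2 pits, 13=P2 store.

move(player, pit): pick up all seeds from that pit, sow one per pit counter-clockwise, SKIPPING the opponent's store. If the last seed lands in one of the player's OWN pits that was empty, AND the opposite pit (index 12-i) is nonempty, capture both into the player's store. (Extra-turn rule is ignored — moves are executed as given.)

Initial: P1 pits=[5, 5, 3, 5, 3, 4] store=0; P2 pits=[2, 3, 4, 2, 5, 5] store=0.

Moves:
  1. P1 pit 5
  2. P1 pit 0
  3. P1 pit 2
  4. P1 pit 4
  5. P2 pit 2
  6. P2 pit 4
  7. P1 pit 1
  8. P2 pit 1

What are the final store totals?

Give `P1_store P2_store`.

Answer: 8 3

Derivation:
Move 1: P1 pit5 -> P1=[5,5,3,5,3,0](1) P2=[3,4,5,2,5,5](0)
Move 2: P1 pit0 -> P1=[0,6,4,6,4,0](5) P2=[0,4,5,2,5,5](0)
Move 3: P1 pit2 -> P1=[0,6,0,7,5,1](6) P2=[0,4,5,2,5,5](0)
Move 4: P1 pit4 -> P1=[0,6,0,7,0,2](7) P2=[1,5,6,2,5,5](0)
Move 5: P2 pit2 -> P1=[1,7,0,7,0,2](7) P2=[1,5,0,3,6,6](1)
Move 6: P2 pit4 -> P1=[2,8,1,8,0,2](7) P2=[1,5,0,3,0,7](2)
Move 7: P1 pit1 -> P1=[2,0,2,9,1,3](8) P2=[2,6,1,3,0,7](2)
Move 8: P2 pit1 -> P1=[3,0,2,9,1,3](8) P2=[2,0,2,4,1,8](3)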